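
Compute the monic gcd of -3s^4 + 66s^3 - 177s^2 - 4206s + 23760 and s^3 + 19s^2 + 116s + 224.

s + 8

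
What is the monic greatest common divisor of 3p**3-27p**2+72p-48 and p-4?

Apply the Euclidean algorithm:
  3p**3-27p**2+72p-48 = (3p**2-15p+12)(p-4) + (0)
The last nonzero remainder p-4 is already monic.

p-4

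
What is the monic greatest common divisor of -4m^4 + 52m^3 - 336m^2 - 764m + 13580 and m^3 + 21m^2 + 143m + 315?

By polynomial division,
  -4m^4 + 52m^3 - 336m^2 - 764m + 13580 = (-4m + 136)(m^3 + 21m^2 + 143m + 315) + (-2620m^2 - 18952m - 29260)
  m^3 + 21m^2 + 143m + 315 = (-(1/2620)m - 9017/1716100)(-2620m^2 - 18952m - 29260) + ((13836704/429025)m + 13836704/85805)
  -2620m^2 - 18952m - 29260 = (-(281011375/3459176)m - 89666225/494168)((13836704/429025)m + 13836704/85805) + (0)
Last nonzero remainder: (13836704/429025)m + 13836704/85805. Dividing through by 13836704/429025 gives the monic gcd m + 5.

m + 5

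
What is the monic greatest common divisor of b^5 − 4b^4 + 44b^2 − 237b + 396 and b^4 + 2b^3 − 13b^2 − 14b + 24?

b^2 + b − 12

Apply the Euclidean algorithm:
  b^5 − 4b^4 + 44b^2 − 237b + 396 = (b − 6)(b^4 + 2b^3 − 13b^2 − 14b + 24) + (25b^3 − 20b^2 − 345b + 540)
  b^4 + 2b^3 − 13b^2 − 14b + 24 = ((1/25)b + 14/125)(25b^3 − 20b^2 − 345b + 540) + ((76/25)b^2 + (76/25)b − 912/25)
  25b^3 − 20b^2 − 345b + 540 = ((625/76)b − 1125/76)((76/25)b^2 + (76/25)b − 912/25) + (0)
Last nonzero remainder: (76/25)b^2 + (76/25)b − 912/25. Dividing through by 76/25 gives the monic gcd b^2 + b − 12.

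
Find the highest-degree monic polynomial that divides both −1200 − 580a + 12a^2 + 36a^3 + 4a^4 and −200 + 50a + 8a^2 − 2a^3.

Euclidean algorithm in ℚ[a]:
  4a^4 + 36a^3 + 12a^2 − 580a − 1200 = (−2a − 26)(−2a^3 + 8a^2 + 50a − 200) + (320a^2 + 320a − 6400)
  −2a^3 + 8a^2 + 50a − 200 = (−(1/160)a + 1/32)(320a^2 + 320a − 6400) + (0)
Last nonzero remainder: 320a^2 + 320a − 6400. Dividing through by 320 gives the monic gcd a^2 + a − 20.

−20 + a + a^2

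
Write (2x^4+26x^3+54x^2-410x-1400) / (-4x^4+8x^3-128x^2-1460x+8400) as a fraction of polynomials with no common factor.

(-x^2-10x-25)/(2x^2-10x+150)

Euclidean algorithm in ℚ[x]:
  2x^4+26x^3+54x^2-410x-1400 = (-1/2)(-4x^4+8x^3-128x^2-1460x+8400) + (30x^3-10x^2-1140x+2800)
  -4x^4+8x^3-128x^2-1460x+8400 = (-(2/15)x+2/9)(30x^3-10x^2-1140x+2800) + (-(2500/9)x^2-(2500/3)x+70000/9)
  30x^3-10x^2-1140x+2800 = (-(27/250)x+9/25)(-(2500/9)x^2-(2500/3)x+70000/9) + (0)
Last nonzero remainder: -(2500/9)x^2-(2500/3)x+70000/9. Dividing through by -2500/9 gives the monic gcd x^2+3x-28.
Cancel x^2+3x-28 from numerator and denominator to get the reduced form.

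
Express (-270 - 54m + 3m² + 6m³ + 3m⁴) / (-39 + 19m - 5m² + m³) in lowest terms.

(90 + 48m + 15m² + 3m³)/(13 - 2m + m²)

Repeated division with remainder:
  3m⁴ + 6m³ + 3m² - 54m - 270 = (3m + 21)(m³ - 5m² + 19m - 39) + (51m² - 336m + 549)
  m³ - 5m² + 19m - 39 = ((1/51)m + 9/289)(51m² - 336m + 549) + ((5404/289)m - 16212/289)
  51m² - 336m + 549 = ((14739/5404)m - 52887/5404)((5404/289)m - 16212/289) + (0)
Last nonzero remainder: (5404/289)m - 16212/289. Dividing through by 5404/289 gives the monic gcd m - 3.
Cancel m - 3 from numerator and denominator to get the reduced form.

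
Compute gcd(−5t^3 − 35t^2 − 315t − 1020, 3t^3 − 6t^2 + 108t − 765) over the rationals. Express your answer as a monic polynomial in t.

t^2 + 3t + 51

Apply the Euclidean algorithm:
  −5t^3 − 35t^2 − 315t − 1020 = (−5/3)(3t^3 − 6t^2 + 108t − 765) + (−45t^2 − 135t − 2295)
  3t^3 − 6t^2 + 108t − 765 = (−(1/15)t + 1/3)(−45t^2 − 135t − 2295) + (0)
Last nonzero remainder: −45t^2 − 135t − 2295. Dividing through by −45 gives the monic gcd t^2 + 3t + 51.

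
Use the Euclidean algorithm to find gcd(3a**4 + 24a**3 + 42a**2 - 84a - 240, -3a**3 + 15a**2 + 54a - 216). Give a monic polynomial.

Repeated division with remainder:
  3a**4 + 24a**3 + 42a**2 - 84a - 240 = (-a - 13)(-3a**3 + 15a**2 + 54a - 216) + (291a**2 + 402a - 3048)
  -3a**3 + 15a**2 + 54a - 216 = (-(1/97)a + 619/9409)(291a**2 + 402a - 3048) + (-(36408/9409)a - 145632/9409)
  291a**2 + 402a - 3048 = (-(912673/12136)a + 1194943/6068)(-(36408/9409)a - 145632/9409) + (0)
Last nonzero remainder: -(36408/9409)a - 145632/9409. Dividing through by -36408/9409 gives the monic gcd a + 4.

a + 4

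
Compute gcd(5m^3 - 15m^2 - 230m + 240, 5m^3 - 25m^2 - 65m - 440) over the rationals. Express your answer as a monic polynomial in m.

Euclidean algorithm in ℚ[m]:
  5m^3 - 15m^2 - 230m + 240 = (5m^3 - 25m^2 - 65m - 440) + (10m^2 - 165m + 680)
  5m^3 - 25m^2 - 65m - 440 = ((1/2)m + 23/4)(10m^2 - 165m + 680) + ((2175/4)m - 4350)
  10m^2 - 165m + 680 = ((8/435)m - 68/435)((2175/4)m - 4350) + (0)
Last nonzero remainder: (2175/4)m - 4350. Dividing through by 2175/4 gives the monic gcd m - 8.

m - 8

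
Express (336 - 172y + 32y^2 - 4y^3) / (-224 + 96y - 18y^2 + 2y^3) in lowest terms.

(6 - 2y)/(-4 + y)

Repeated division with remainder:
  -4y^3 + 32y^2 - 172y + 336 = (-2)(2y^3 - 18y^2 + 96y - 224) + (-4y^2 + 20y - 112)
  2y^3 - 18y^2 + 96y - 224 = (-(1/2)y + 2)(-4y^2 + 20y - 112) + (0)
Last nonzero remainder: -4y^2 + 20y - 112. Dividing through by -4 gives the monic gcd y^2 - 5y + 28.
Cancel y^2 - 5y + 28 from numerator and denominator to get the reduced form.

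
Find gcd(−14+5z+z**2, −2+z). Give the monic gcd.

By polynomial division,
  z**2+5z−14 = (z+7)(z−2) + (0)
The last nonzero remainder z−2 is already monic.

−2+z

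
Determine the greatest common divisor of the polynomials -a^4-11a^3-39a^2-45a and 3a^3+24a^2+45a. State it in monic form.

By polynomial division,
  -a^4-11a^3-39a^2-45a = (-(1/3)a-1)(3a^3+24a^2+45a) + (0)
Last nonzero remainder: 3a^3+24a^2+45a. Dividing through by 3 gives the monic gcd a^3+8a^2+15a.

a^3+8a^2+15a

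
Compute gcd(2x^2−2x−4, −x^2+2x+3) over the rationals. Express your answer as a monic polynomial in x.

x+1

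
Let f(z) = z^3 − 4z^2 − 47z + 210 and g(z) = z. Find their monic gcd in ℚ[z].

1

Apply the Euclidean algorithm:
  z^3 − 4z^2 − 47z + 210 = (z^2 − 4z − 47)(z) + (210)
  z = ((1/210)z)(210) + (0)
The last nonzero remainder is the constant 210, so the polynomials are coprime and gcd = 1.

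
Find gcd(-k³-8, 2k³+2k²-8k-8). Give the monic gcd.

k+2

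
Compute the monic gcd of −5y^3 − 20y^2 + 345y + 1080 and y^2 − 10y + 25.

1

Apply the Euclidean algorithm:
  −5y^3 − 20y^2 + 345y + 1080 = (−5y − 70)(y^2 − 10y + 25) + (−230y + 2830)
  y^2 − 10y + 25 = (−(1/230)y − 53/5290)(−230y + 2830) + (28224/529)
  −230y + 2830 = (−(60835/14112)y + 748535/14112)(28224/529) + (0)
The last nonzero remainder is the constant 28224/529, so the polynomials are coprime and gcd = 1.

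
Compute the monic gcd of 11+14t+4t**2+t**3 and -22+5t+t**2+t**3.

11+3t+t**2

Repeated division with remainder:
  t**3+4t**2+14t+11 = (t**3+t**2+5t-22) + (3t**2+9t+33)
  t**3+t**2+5t-22 = ((1/3)t-2/3)(3t**2+9t+33) + (0)
Last nonzero remainder: 3t**2+9t+33. Dividing through by 3 gives the monic gcd t**2+3t+11.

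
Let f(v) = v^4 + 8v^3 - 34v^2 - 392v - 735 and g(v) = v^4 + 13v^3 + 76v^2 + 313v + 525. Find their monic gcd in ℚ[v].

Repeated division with remainder:
  v^4 + 8v^3 - 34v^2 - 392v - 735 = (v^4 + 13v^3 + 76v^2 + 313v + 525) + (-5v^3 - 110v^2 - 705v - 1260)
  v^4 + 13v^3 + 76v^2 + 313v + 525 = (-(1/5)v + 9/5)(-5v^3 - 110v^2 - 705v - 1260) + (133v^2 + 1330v + 2793)
  -5v^3 - 110v^2 - 705v - 1260 = (-(5/133)v - 60/133)(133v^2 + 1330v + 2793) + (0)
Last nonzero remainder: 133v^2 + 1330v + 2793. Dividing through by 133 gives the monic gcd v^2 + 10v + 21.

v^2 + 10v + 21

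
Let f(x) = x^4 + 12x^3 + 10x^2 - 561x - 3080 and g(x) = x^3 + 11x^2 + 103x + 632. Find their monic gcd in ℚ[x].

x + 8

Repeated division with remainder:
  x^4 + 12x^3 + 10x^2 - 561x - 3080 = (x + 1)(x^3 + 11x^2 + 103x + 632) + (-104x^2 - 1296x - 3712)
  x^3 + 11x^2 + 103x + 632 = (-(1/104)x + 19/1352)(-104x^2 - 1296x - 3712) + ((14453/169)x + 115624/169)
  -104x^2 - 1296x - 3712 = (-(17576/14453)x - 78416/14453)((14453/169)x + 115624/169) + (0)
Last nonzero remainder: (14453/169)x + 115624/169. Dividing through by 14453/169 gives the monic gcd x + 8.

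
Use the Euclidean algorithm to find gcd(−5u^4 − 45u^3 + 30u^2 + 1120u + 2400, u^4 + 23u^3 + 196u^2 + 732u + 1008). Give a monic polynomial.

u^2 + 10u + 24

Repeated division with remainder:
  −5u^4 − 45u^3 + 30u^2 + 1120u + 2400 = (−5)(u^4 + 23u^3 + 196u^2 + 732u + 1008) + (70u^3 + 1010u^2 + 4780u + 7440)
  u^4 + 23u^3 + 196u^2 + 732u + 1008 = ((1/70)u + 6/49)(70u^3 + 1010u^2 + 4780u + 7440) + ((198/49)u^2 + (1980/49)u + 4752/49)
  70u^3 + 1010u^2 + 4780u + 7440 = ((1715/99)u + 7595/99)((198/49)u^2 + (1980/49)u + 4752/49) + (0)
Last nonzero remainder: (198/49)u^2 + (1980/49)u + 4752/49. Dividing through by 198/49 gives the monic gcd u^2 + 10u + 24.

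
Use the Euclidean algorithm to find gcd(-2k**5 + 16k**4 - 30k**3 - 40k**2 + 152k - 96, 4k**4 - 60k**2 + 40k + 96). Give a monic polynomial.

Repeated division with remainder:
  -2k**5 + 16k**4 - 30k**3 - 40k**2 + 152k - 96 = (-(1/2)k + 4)(4k**4 - 60k**2 + 40k + 96) + (-60k**3 + 220k**2 + 40k - 480)
  4k**4 - 60k**2 + 40k + 96 = (-(1/15)k - 11/45)(-60k**3 + 220k**2 + 40k - 480) + (-(32/9)k**2 + (160/9)k - 64/3)
  -60k**3 + 220k**2 + 40k - 480 = ((135/8)k + 45/2)(-(32/9)k**2 + (160/9)k - 64/3) + (0)
Last nonzero remainder: -(32/9)k**2 + (160/9)k - 64/3. Dividing through by -32/9 gives the monic gcd k**2 - 5k + 6.

k**2 - 5k + 6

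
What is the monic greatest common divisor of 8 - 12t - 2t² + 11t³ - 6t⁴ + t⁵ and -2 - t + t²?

Apply the Euclidean algorithm:
  t⁵ - 6t⁴ + 11t³ - 2t² - 12t + 8 = (t³ - 5t² + 8t - 4)(t² - t - 2) + (0)
The last nonzero remainder t² - t - 2 is already monic.

-2 - t + t²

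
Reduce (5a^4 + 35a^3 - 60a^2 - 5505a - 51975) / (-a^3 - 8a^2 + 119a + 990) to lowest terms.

(-5a^2 - 45a - 525)/(a + 10)

Euclidean algorithm in ℚ[a]:
  5a^4 + 35a^3 - 60a^2 - 5505a - 51975 = (-5a + 5)(-a^3 - 8a^2 + 119a + 990) + (575a^2 - 1150a - 56925)
  -a^3 - 8a^2 + 119a + 990 = (-(1/575)a - 2/115)(575a^2 - 1150a - 56925) + (0)
Last nonzero remainder: 575a^2 - 1150a - 56925. Dividing through by 575 gives the monic gcd a^2 - 2a - 99.
Cancel a^2 - 2a - 99 from numerator and denominator to get the reduced form.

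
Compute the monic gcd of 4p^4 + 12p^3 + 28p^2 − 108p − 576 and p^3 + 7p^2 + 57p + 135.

Apply the Euclidean algorithm:
  4p^4 + 12p^3 + 28p^2 − 108p − 576 = (4p − 16)(p^3 + 7p^2 + 57p + 135) + (−88p^2 + 264p + 1584)
  p^3 + 7p^2 + 57p + 135 = (−(1/88)p − 5/44)(−88p^2 + 264p + 1584) + (105p + 315)
  −88p^2 + 264p + 1584 = (−(88/105)p + 176/35)(105p + 315) + (0)
Last nonzero remainder: 105p + 315. Dividing through by 105 gives the monic gcd p + 3.

p + 3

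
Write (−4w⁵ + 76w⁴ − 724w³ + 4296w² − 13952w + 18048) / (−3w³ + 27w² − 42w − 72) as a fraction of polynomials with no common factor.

(4w³ − 36w² + 268w − 752)/(3w + 3)

Apply the Euclidean algorithm:
  −4w⁵ + 76w⁴ − 724w³ + 4296w² − 13952w + 18048 = ((4/3)w² − (40/3)w + 308/3)(−3w³ + 27w² − 42w − 72) + (1060w² − 10600w + 25440)
  −3w³ + 27w² − 42w − 72 = (−(3/1060)w − 3/1060)(1060w² − 10600w + 25440) + (0)
Last nonzero remainder: 1060w² − 10600w + 25440. Dividing through by 1060 gives the monic gcd w² − 10w + 24.
Cancel w² − 10w + 24 from numerator and denominator to get the reduced form.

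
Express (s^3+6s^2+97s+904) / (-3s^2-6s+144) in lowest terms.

Euclidean algorithm in ℚ[s]:
  s^3+6s^2+97s+904 = (-(1/3)s-4/3)(-3s^2-6s+144) + (137s+1096)
  -3s^2-6s+144 = (-(3/137)s+18/137)(137s+1096) + (0)
Last nonzero remainder: 137s+1096. Dividing through by 137 gives the monic gcd s+8.
Cancel s+8 from numerator and denominator to get the reduced form.

(-s^2+2s-113)/(3s-18)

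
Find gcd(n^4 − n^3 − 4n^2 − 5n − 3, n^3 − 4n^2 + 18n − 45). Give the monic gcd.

n − 3

Euclidean algorithm in ℚ[n]:
  n^4 − n^3 − 4n^2 − 5n − 3 = (n + 3)(n^3 − 4n^2 + 18n − 45) + (−10n^2 − 14n + 132)
  n^3 − 4n^2 + 18n − 45 = (−(1/10)n + 27/50)(−10n^2 − 14n + 132) + ((969/25)n − 2907/25)
  −10n^2 − 14n + 132 = (−(250/969)n − 1100/969)((969/25)n − 2907/25) + (0)
Last nonzero remainder: (969/25)n − 2907/25. Dividing through by 969/25 gives the monic gcd n − 3.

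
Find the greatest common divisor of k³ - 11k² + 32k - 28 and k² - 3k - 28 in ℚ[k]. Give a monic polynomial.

k - 7

Repeated division with remainder:
  k³ - 11k² + 32k - 28 = (k - 8)(k² - 3k - 28) + (36k - 252)
  k² - 3k - 28 = ((1/36)k + 1/9)(36k - 252) + (0)
Last nonzero remainder: 36k - 252. Dividing through by 36 gives the monic gcd k - 7.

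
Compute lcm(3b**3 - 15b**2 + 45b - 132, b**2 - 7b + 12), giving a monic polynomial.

b**4 - 8b**3 + 30b**2 - 89b + 132

Euclidean algorithm in ℚ[b]:
  3b**3 - 15b**2 + 45b - 132 = (3b + 6)(b**2 - 7b + 12) + (51b - 204)
  b**2 - 7b + 12 = ((1/51)b - 1/17)(51b - 204) + (0)
Last nonzero remainder: 51b - 204. Dividing through by 51 gives the monic gcd b - 4.
Then lcm(f, g) = f·g / gcd(f, g); expanding and making the result monic gives the answer.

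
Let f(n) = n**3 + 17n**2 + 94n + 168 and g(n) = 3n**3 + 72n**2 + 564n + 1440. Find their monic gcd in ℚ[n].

n + 6

Repeated division with remainder:
  n**3 + 17n**2 + 94n + 168 = (1/3)(3n**3 + 72n**2 + 564n + 1440) + (−7n**2 − 94n − 312)
  3n**3 + 72n**2 + 564n + 1440 = (−(3/7)n − 222/49)(−7n**2 − 94n − 312) + ((216/49)n + 1296/49)
  −7n**2 − 94n − 312 = (−(343/216)n − 637/54)((216/49)n + 1296/49) + (0)
Last nonzero remainder: (216/49)n + 1296/49. Dividing through by 216/49 gives the monic gcd n + 6.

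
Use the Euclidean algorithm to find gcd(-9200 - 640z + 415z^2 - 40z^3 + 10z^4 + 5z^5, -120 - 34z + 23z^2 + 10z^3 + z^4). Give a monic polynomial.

20 + 9z + z^2

Apply the Euclidean algorithm:
  5z^5 + 10z^4 - 40z^3 + 415z^2 - 640z - 9200 = (5z - 40)(z^4 + 10z^3 + 23z^2 - 34z - 120) + (245z^3 + 1505z^2 - 1400z - 14000)
  z^4 + 10z^3 + 23z^2 - 34z - 120 = ((1/245)z + 27/1715)(245z^3 + 1505z^2 - 1400z - 14000) + ((246/49)z^2 + (2214/49)z + 4920/49)
  245z^3 + 1505z^2 - 1400z - 14000 = ((12005/246)z - 17150/123)((246/49)z^2 + (2214/49)z + 4920/49) + (0)
Last nonzero remainder: (246/49)z^2 + (2214/49)z + 4920/49. Dividing through by 246/49 gives the monic gcd z^2 + 9z + 20.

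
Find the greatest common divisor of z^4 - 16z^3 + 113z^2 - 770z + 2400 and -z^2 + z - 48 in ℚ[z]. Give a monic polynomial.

z^2 - z + 48

Apply the Euclidean algorithm:
  z^4 - 16z^3 + 113z^2 - 770z + 2400 = (-z^2 + 15z - 50)(-z^2 + z - 48) + (0)
Last nonzero remainder: -z^2 + z - 48. Dividing through by -1 gives the monic gcd z^2 - z + 48.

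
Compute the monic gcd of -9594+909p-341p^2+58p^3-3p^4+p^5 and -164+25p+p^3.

41+4p+p^2

Euclidean algorithm in ℚ[p]:
  p^5-3p^4+58p^3-341p^2+909p-9594 = (p^2-3p+33)(p^3+25p-164) + (-102p^2-408p-4182)
  p^3+25p-164 = (-(1/102)p+2/51)(-102p^2-408p-4182) + (0)
Last nonzero remainder: -102p^2-408p-4182. Dividing through by -102 gives the monic gcd p^2+4p+41.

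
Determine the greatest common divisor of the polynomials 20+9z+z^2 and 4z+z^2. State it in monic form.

Euclidean algorithm in ℚ[z]:
  z^2+9z+20 = (z^2+4z) + (5z+20)
  z^2+4z = ((1/5)z)(5z+20) + (0)
Last nonzero remainder: 5z+20. Dividing through by 5 gives the monic gcd z+4.

4+z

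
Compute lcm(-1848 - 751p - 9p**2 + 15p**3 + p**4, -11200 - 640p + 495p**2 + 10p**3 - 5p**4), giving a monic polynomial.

73920 + 35584p + 765p**2 - 1324p**3 - 94p**4 + 12p**5 + p**6

Repeated division with remainder:
  p**4 + 15p**3 - 9p**2 - 751p - 1848 = (-1/5)(-5p**4 + 10p**3 + 495p**2 - 640p - 11200) + (17p**3 + 90p**2 - 879p - 4088)
  -5p**4 + 10p**3 + 495p**2 - 640p - 11200 = (-(5/17)p + 620/289)(17p**3 + 90p**2 - 879p - 4088) + ((12540/289)p**2 + (12540/289)p - 702240/289)
  17p**3 + 90p**2 - 879p - 4088 = ((4913/12540)p + 21097/12540)((12540/289)p**2 + (12540/289)p - 702240/289) + (0)
Last nonzero remainder: (12540/289)p**2 + (12540/289)p - 702240/289. Dividing through by 12540/289 gives the monic gcd p**2 + p - 56.
Then lcm(f, g) = f·g / gcd(f, g); expanding and making the result monic gives the answer.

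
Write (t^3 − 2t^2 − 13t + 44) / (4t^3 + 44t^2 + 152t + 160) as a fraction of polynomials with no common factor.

(t^2 − 6t + 11)/(4t^2 + 28t + 40)

Apply the Euclidean algorithm:
  t^3 − 2t^2 − 13t + 44 = (1/4)(4t^3 + 44t^2 + 152t + 160) + (−13t^2 − 51t + 4)
  4t^3 + 44t^2 + 152t + 160 = (−(4/13)t − 368/169)(−13t^2 − 51t + 4) + ((7128/169)t + 28512/169)
  −13t^2 − 51t + 4 = (−(2197/7128)t + 169/7128)((7128/169)t + 28512/169) + (0)
Last nonzero remainder: (7128/169)t + 28512/169. Dividing through by 7128/169 gives the monic gcd t + 4.
Cancel t + 4 from numerator and denominator to get the reduced form.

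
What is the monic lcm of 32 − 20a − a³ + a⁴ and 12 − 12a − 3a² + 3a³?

−64 + 72a + 12a² − 18a³ − 3a⁴ + a⁶

Apply the Euclidean algorithm:
  a⁴ − a³ − 20a + 32 = ((1/3)a)(3a³ − 3a² − 12a + 12) + (4a² − 24a + 32)
  3a³ − 3a² − 12a + 12 = ((3/4)a + 15/4)(4a² − 24a + 32) + (54a − 108)
  4a² − 24a + 32 = ((2/27)a − 8/27)(54a − 108) + (0)
Last nonzero remainder: 54a − 108. Dividing through by 54 gives the monic gcd a − 2.
Then lcm(f, g) = f·g / gcd(f, g); expanding and making the result monic gives the answer.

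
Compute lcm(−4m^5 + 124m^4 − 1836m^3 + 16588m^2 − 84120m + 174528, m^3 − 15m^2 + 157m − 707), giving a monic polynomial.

Apply the Euclidean algorithm:
  −4m^5 + 124m^4 − 1836m^3 + 16588m^2 − 84120m + 174528 = (−4m^2 + 64m − 248)(m^3 − 15m^2 + 157m − 707) + (−8m^2 + 64m − 808)
  m^3 − 15m^2 + 157m − 707 = (−(1/8)m + 7/8)(−8m^2 + 64m − 808) + (0)
Last nonzero remainder: −8m^2 + 64m − 808. Dividing through by −8 gives the monic gcd m^2 − 8m + 101.
Then lcm(f, g) = f·g / gcd(f, g); expanding and making the result monic gives the answer.

m^6 − 38m^5 + 676m^4 − 7360m^3 + 50059m^2 − 190842m + 305424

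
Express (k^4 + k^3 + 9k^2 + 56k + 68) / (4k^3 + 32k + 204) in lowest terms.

Euclidean algorithm in ℚ[k]:
  k^4 + k^3 + 9k^2 + 56k + 68 = ((1/4)k + 1/4)(4k^3 + 32k + 204) + (k^2 - 3k + 17)
  4k^3 + 32k + 204 = (4k + 12)(k^2 - 3k + 17) + (0)
The last nonzero remainder k^2 - 3k + 17 is already monic.
Cancel k^2 - 3k + 17 from numerator and denominator to get the reduced form.

(k^2 + 4k + 4)/(4k + 12)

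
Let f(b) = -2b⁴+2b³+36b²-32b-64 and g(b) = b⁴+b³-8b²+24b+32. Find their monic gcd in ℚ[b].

Apply the Euclidean algorithm:
  -2b⁴+2b³+36b²-32b-64 = (-2)(b⁴+b³-8b²+24b+32) + (4b³+20b²+16b)
  b⁴+b³-8b²+24b+32 = ((1/4)b-1)(4b³+20b²+16b) + (8b²+40b+32)
  4b³+20b²+16b = ((1/2)b)(8b²+40b+32) + (0)
Last nonzero remainder: 8b²+40b+32. Dividing through by 8 gives the monic gcd b²+5b+4.

b²+5b+4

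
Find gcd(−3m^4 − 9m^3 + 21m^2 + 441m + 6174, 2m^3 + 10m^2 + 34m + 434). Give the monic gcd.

By polynomial division,
  −3m^4 − 9m^3 + 21m^2 + 441m + 6174 = (−(3/2)m + 3)(2m^3 + 10m^2 + 34m + 434) + (42m^2 + 990m + 4872)
  2m^3 + 10m^2 + 34m + 434 = ((1/21)m − 130/147)(42m^2 + 990m + 4872) + ((33198/49)m + 33198/7)
  42m^2 + 990m + 4872 = ((343/5533)m + 5684/5533)((33198/49)m + 33198/7) + (0)
Last nonzero remainder: (33198/49)m + 33198/7. Dividing through by 33198/49 gives the monic gcd m + 7.

m + 7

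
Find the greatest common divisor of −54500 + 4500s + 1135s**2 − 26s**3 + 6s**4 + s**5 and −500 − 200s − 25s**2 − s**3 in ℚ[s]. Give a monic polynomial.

Apply the Euclidean algorithm:
  s**5 + 6s**4 − 26s**3 + 1135s**2 + 4500s − 54500 = (−s**2 + 19s − 249)(−s**3 − 25s**2 − 200s − 500) + (−1790s**2 − 35800s − 179000)
  −s**3 − 25s**2 − 200s − 500 = ((1/1790)s + 1/358)(−1790s**2 − 35800s − 179000) + (0)
Last nonzero remainder: −1790s**2 − 35800s − 179000. Dividing through by −1790 gives the monic gcd s**2 + 20s + 100.

100 + 20s + s**2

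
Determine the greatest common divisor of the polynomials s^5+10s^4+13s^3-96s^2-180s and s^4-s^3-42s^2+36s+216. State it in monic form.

s^3+5s^2-12s-36

Euclidean algorithm in ℚ[s]:
  s^5+10s^4+13s^3-96s^2-180s = (s+11)(s^4-s^3-42s^2+36s+216) + (66s^3+330s^2-792s-2376)
  s^4-s^3-42s^2+36s+216 = ((1/66)s-1/11)(66s^3+330s^2-792s-2376) + (0)
Last nonzero remainder: 66s^3+330s^2-792s-2376. Dividing through by 66 gives the monic gcd s^3+5s^2-12s-36.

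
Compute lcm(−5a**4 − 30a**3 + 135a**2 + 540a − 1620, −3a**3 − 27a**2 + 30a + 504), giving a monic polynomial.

a**6 + 9a**5 − 37a**4 − 357a**3 + 756a**2 + 3996a − 9072

Apply the Euclidean algorithm:
  −5a**4 − 30a**3 + 135a**2 + 540a − 1620 = ((5/3)a − 5)(−3a**3 − 27a**2 + 30a + 504) + (−50a**2 − 150a + 900)
  −3a**3 − 27a**2 + 30a + 504 = ((3/50)a + 9/25)(−50a**2 − 150a + 900) + (30a + 180)
  −50a**2 − 150a + 900 = (−(5/3)a + 5)(30a + 180) + (0)
Last nonzero remainder: 30a + 180. Dividing through by 30 gives the monic gcd a + 6.
Then lcm(f, g) = f·g / gcd(f, g); expanding and making the result monic gives the answer.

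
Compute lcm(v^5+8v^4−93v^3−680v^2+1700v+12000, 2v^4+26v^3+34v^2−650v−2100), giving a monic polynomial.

v^6+15v^5−37v^4−1331v^3−3060v^2+23900v+84000

By polynomial division,
  v^5+8v^4−93v^3−680v^2+1700v+12000 = ((1/2)v−5/2)(2v^4+26v^3+34v^2−650v−2100) + (−45v^3−270v^2+1125v+6750)
  2v^4+26v^3+34v^2−650v−2100 = (−(2/45)v−14/45)(−45v^3−270v^2+1125v+6750) + (0)
Last nonzero remainder: −45v^3−270v^2+1125v+6750. Dividing through by −45 gives the monic gcd v^3+6v^2−25v−150.
Then lcm(f, g) = f·g / gcd(f, g); expanding and making the result monic gives the answer.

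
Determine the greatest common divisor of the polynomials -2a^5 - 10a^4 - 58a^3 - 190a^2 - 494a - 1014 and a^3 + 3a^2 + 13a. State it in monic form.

a^2 + 3a + 13

Apply the Euclidean algorithm:
  -2a^5 - 10a^4 - 58a^3 - 190a^2 - 494a - 1014 = (-2a^2 - 4a - 20)(a^3 + 3a^2 + 13a) + (-78a^2 - 234a - 1014)
  a^3 + 3a^2 + 13a = (-(1/78)a)(-78a^2 - 234a - 1014) + (0)
Last nonzero remainder: -78a^2 - 234a - 1014. Dividing through by -78 gives the monic gcd a^2 + 3a + 13.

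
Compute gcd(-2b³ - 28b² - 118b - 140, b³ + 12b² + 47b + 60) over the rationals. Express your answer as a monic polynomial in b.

Repeated division with remainder:
  -2b³ - 28b² - 118b - 140 = (-2)(b³ + 12b² + 47b + 60) + (-4b² - 24b - 20)
  b³ + 12b² + 47b + 60 = (-(1/4)b - 3/2)(-4b² - 24b - 20) + (6b + 30)
  -4b² - 24b - 20 = (-(2/3)b - 2/3)(6b + 30) + (0)
Last nonzero remainder: 6b + 30. Dividing through by 6 gives the monic gcd b + 5.

b + 5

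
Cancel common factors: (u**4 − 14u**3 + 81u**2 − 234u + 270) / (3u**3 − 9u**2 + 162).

(u**2 − 8u + 15)/(3u + 9)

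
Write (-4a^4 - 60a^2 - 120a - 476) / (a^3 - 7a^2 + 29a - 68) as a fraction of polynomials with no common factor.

(-4a^2 - 12a - 28)/(a - 4)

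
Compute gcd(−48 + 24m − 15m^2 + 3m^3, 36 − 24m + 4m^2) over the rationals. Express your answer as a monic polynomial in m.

1

Apply the Euclidean algorithm:
  3m^3 − 15m^2 + 24m − 48 = ((3/4)m + 3/4)(4m^2 − 24m + 36) + (15m − 75)
  4m^2 − 24m + 36 = ((4/15)m − 4/15)(15m − 75) + (16)
  15m − 75 = ((15/16)m − 75/16)(16) + (0)
The last nonzero remainder is the constant 16, so the polynomials are coprime and gcd = 1.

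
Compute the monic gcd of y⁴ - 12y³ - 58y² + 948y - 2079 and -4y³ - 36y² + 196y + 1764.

y² + 2y - 63

Apply the Euclidean algorithm:
  y⁴ - 12y³ - 58y² + 948y - 2079 = (-(1/4)y + 21/4)(-4y³ - 36y² + 196y + 1764) + (180y² + 360y - 11340)
  -4y³ - 36y² + 196y + 1764 = (-(1/45)y - 7/45)(180y² + 360y - 11340) + (0)
Last nonzero remainder: 180y² + 360y - 11340. Dividing through by 180 gives the monic gcd y² + 2y - 63.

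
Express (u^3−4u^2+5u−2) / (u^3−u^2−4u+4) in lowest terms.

(u−1)/(u+2)

Apply the Euclidean algorithm:
  u^3−4u^2+5u−2 = (u^3−u^2−4u+4) + (−3u^2+9u−6)
  u^3−u^2−4u+4 = (−(1/3)u−2/3)(−3u^2+9u−6) + (0)
Last nonzero remainder: −3u^2+9u−6. Dividing through by −3 gives the monic gcd u^2−3u+2.
Cancel u^2−3u+2 from numerator and denominator to get the reduced form.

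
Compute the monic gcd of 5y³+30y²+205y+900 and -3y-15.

y+5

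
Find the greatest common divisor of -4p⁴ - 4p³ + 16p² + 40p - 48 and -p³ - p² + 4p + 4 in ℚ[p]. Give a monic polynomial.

p - 2

Euclidean algorithm in ℚ[p]:
  -4p⁴ - 4p³ + 16p² + 40p - 48 = (4p)(-p³ - p² + 4p + 4) + (24p - 48)
  -p³ - p² + 4p + 4 = (-(1/24)p² - (1/8)p - 1/12)(24p - 48) + (0)
Last nonzero remainder: 24p - 48. Dividing through by 24 gives the monic gcd p - 2.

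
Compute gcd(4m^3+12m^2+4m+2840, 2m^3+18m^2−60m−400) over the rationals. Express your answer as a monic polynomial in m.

m+10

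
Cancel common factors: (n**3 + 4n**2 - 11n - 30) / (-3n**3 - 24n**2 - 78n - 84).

Repeated division with remainder:
  n**3 + 4n**2 - 11n - 30 = (-1/3)(-3n**3 - 24n**2 - 78n - 84) + (-4n**2 - 37n - 58)
  -3n**3 - 24n**2 - 78n - 84 = ((3/4)n - 15/16)(-4n**2 - 37n - 58) + (-(1107/16)n - 1107/8)
  -4n**2 - 37n - 58 = ((64/1107)n + 464/1107)(-(1107/16)n - 1107/8) + (0)
Last nonzero remainder: -(1107/16)n - 1107/8. Dividing through by -1107/16 gives the monic gcd n + 2.
Cancel n + 2 from numerator and denominator to get the reduced form.

(-n**2 - 2n + 15)/(3n**2 + 18n + 42)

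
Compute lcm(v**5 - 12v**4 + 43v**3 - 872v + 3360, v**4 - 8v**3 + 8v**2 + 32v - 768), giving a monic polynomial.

By polynomial division,
  v**5 - 12v**4 + 43v**3 - 872v + 3360 = (v - 4)(v**4 - 8v**3 + 8v**2 + 32v - 768) + (3v**3 + 24v + 288)
  v**4 - 8v**3 + 8v**2 + 32v - 768 = ((1/3)v - 8/3)(3v**3 + 24v + 288) + (0)
Last nonzero remainder: 3v**3 + 24v + 288. Dividing through by 3 gives the monic gcd v**3 + 8v + 96.
Then lcm(f, g) = f·g / gcd(f, g); expanding and making the result monic gives the answer.

v**6 - 20v**5 + 139v**4 - 344v**3 - 872v**2 + 10336v - 26880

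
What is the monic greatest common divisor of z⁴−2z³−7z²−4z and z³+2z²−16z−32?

z−4

Repeated division with remainder:
  z⁴−2z³−7z²−4z = (z−4)(z³+2z²−16z−32) + (17z²−36z−128)
  z³+2z²−16z−32 = ((1/17)z+70/289)(17z²−36z−128) + ((72/289)z−288/289)
  17z²−36z−128 = ((4913/72)z+1156/9)((72/289)z−288/289) + (0)
Last nonzero remainder: (72/289)z−288/289. Dividing through by 72/289 gives the monic gcd z−4.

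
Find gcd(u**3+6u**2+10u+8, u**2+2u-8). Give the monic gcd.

u+4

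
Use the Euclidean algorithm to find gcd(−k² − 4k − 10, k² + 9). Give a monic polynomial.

1

Euclidean algorithm in ℚ[k]:
  −k² − 4k − 10 = (−1)(k² + 9) + (−4k − 1)
  k² + 9 = (−(1/4)k + 1/16)(−4k − 1) + (145/16)
  −4k − 1 = (−(64/145)k − 16/145)(145/16) + (0)
The last nonzero remainder is the constant 145/16, so the polynomials are coprime and gcd = 1.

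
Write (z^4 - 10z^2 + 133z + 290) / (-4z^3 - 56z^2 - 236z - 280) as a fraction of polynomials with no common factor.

(-z^2 + 7z - 29)/(4z + 28)

Apply the Euclidean algorithm:
  z^4 - 10z^2 + 133z + 290 = (-(1/4)z + 7/2)(-4z^3 - 56z^2 - 236z - 280) + (127z^2 + 889z + 1270)
  -4z^3 - 56z^2 - 236z - 280 = (-(4/127)z - 28/127)(127z^2 + 889z + 1270) + (0)
Last nonzero remainder: 127z^2 + 889z + 1270. Dividing through by 127 gives the monic gcd z^2 + 7z + 10.
Cancel z^2 + 7z + 10 from numerator and denominator to get the reduced form.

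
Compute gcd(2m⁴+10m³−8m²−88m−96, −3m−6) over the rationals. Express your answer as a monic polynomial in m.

m+2

By polynomial division,
  2m⁴+10m³−8m²−88m−96 = (−(2/3)m³−2m²+(20/3)m+16)(−3m−6) + (0)
Last nonzero remainder: −3m−6. Dividing through by −3 gives the monic gcd m+2.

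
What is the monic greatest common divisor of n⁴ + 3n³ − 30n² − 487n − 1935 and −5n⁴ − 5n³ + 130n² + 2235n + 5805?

n³ − 2n² − 20n − 387

Repeated division with remainder:
  n⁴ + 3n³ − 30n² − 487n − 1935 = (−1/5)(−5n⁴ − 5n³ + 130n² + 2235n + 5805) + (2n³ − 4n² − 40n − 774)
  −5n⁴ − 5n³ + 130n² + 2235n + 5805 = (−(5/2)n − 15/2)(2n³ − 4n² − 40n − 774) + (0)
Last nonzero remainder: 2n³ − 4n² − 40n − 774. Dividing through by 2 gives the monic gcd n³ − 2n² − 20n − 387.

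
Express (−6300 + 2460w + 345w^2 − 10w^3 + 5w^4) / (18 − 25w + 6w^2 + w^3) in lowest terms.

Repeated division with remainder:
  5w^4 − 10w^3 + 345w^2 + 2460w − 6300 = (5w − 40)(w^3 + 6w^2 − 25w + 18) + (710w^2 + 1370w − 5580)
  w^3 + 6w^2 − 25w + 18 = ((1/710)w + 289/50410)(710w^2 + 1370w − 5580) + (−(126000/5041)w + 252000/5041)
  710w^2 + 1370w − 5580 = (−(357911/12600)w − 156271/1400)(−(126000/5041)w + 252000/5041) + (0)
Last nonzero remainder: −(126000/5041)w + 252000/5041. Dividing through by −126000/5041 gives the monic gcd w − 2.
Cancel w − 2 from numerator and denominator to get the reduced form.

(3150 + 345w + 5w^3)/(−9 + 8w + w^2)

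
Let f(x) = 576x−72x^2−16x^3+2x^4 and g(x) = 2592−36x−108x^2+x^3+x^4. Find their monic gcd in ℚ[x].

288−36x−8x^2+x^3

Apply the Euclidean algorithm:
  2x^4−16x^3−72x^2+576x = (2)(x^4+x^3−108x^2−36x+2592) + (−18x^3+144x^2+648x−5184)
  x^4+x^3−108x^2−36x+2592 = (−(1/18)x−1/2)(−18x^3+144x^2+648x−5184) + (0)
Last nonzero remainder: −18x^3+144x^2+648x−5184. Dividing through by −18 gives the monic gcd x^3−8x^2−36x+288.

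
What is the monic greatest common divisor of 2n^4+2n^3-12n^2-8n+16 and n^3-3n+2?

Euclidean algorithm in ℚ[n]:
  2n^4+2n^3-12n^2-8n+16 = (2n+2)(n^3-3n+2) + (-6n^2-6n+12)
  n^3-3n+2 = (-(1/6)n+1/6)(-6n^2-6n+12) + (0)
Last nonzero remainder: -6n^2-6n+12. Dividing through by -6 gives the monic gcd n^2+n-2.

n^2+n-2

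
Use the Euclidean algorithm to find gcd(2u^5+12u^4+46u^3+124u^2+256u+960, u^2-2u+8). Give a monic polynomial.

Apply the Euclidean algorithm:
  2u^5+12u^4+46u^3+124u^2+256u+960 = (2u^3+16u^2+62u+120)(u^2-2u+8) + (0)
The last nonzero remainder u^2-2u+8 is already monic.

u^2-2u+8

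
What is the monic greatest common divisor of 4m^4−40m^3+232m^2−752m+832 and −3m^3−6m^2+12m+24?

m−2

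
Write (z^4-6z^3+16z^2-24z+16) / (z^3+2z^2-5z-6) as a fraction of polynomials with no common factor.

(z^3-4z^2+8z-8)/(z^2+4z+3)

Repeated division with remainder:
  z^4-6z^3+16z^2-24z+16 = (z-8)(z^3+2z^2-5z-6) + (37z^2-58z-32)
  z^3+2z^2-5z-6 = ((1/37)z+132/1369)(37z^2-58z-32) + ((1995/1369)z-3990/1369)
  37z^2-58z-32 = ((50653/1995)z+21904/1995)((1995/1369)z-3990/1369) + (0)
Last nonzero remainder: (1995/1369)z-3990/1369. Dividing through by 1995/1369 gives the monic gcd z-2.
Cancel z-2 from numerator and denominator to get the reduced form.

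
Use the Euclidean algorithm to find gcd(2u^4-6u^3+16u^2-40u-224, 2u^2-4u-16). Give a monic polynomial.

u^2-2u-8

Repeated division with remainder:
  2u^4-6u^3+16u^2-40u-224 = (u^2-u+14)(2u^2-4u-16) + (0)
Last nonzero remainder: 2u^2-4u-16. Dividing through by 2 gives the monic gcd u^2-2u-8.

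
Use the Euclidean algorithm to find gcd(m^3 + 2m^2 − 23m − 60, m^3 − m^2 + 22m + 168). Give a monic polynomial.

m + 4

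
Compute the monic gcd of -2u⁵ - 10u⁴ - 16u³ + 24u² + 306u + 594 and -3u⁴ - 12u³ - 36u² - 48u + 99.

u³ + 5u² + 17u + 33

By polynomial division,
  -2u⁵ - 10u⁴ - 16u³ + 24u² + 306u + 594 = ((2/3)u + 2/3)(-3u⁴ - 12u³ - 36u² - 48u + 99) + (16u³ + 80u² + 272u + 528)
  -3u⁴ - 12u³ - 36u² - 48u + 99 = (-(3/16)u + 3/16)(16u³ + 80u² + 272u + 528) + (0)
Last nonzero remainder: 16u³ + 80u² + 272u + 528. Dividing through by 16 gives the monic gcd u³ + 5u² + 17u + 33.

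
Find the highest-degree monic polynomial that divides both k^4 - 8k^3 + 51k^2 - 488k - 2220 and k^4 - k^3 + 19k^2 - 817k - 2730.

k^2 - 7k - 30

By polynomial division,
  k^4 - 8k^3 + 51k^2 - 488k - 2220 = (k^4 - k^3 + 19k^2 - 817k - 2730) + (-7k^3 + 32k^2 + 329k + 510)
  k^4 - k^3 + 19k^2 - 817k - 2730 = (-(1/7)k - 25/49)(-7k^3 + 32k^2 + 329k + 510) + ((4034/49)k^2 - (4034/7)k - 121020/49)
  -7k^3 + 32k^2 + 329k + 510 = (-(343/4034)k - 833/4034)((4034/49)k^2 - (4034/7)k - 121020/49) + (0)
Last nonzero remainder: (4034/49)k^2 - (4034/7)k - 121020/49. Dividing through by 4034/49 gives the monic gcd k^2 - 7k - 30.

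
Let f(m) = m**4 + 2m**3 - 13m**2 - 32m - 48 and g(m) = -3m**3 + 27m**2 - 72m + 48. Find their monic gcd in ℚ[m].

m - 4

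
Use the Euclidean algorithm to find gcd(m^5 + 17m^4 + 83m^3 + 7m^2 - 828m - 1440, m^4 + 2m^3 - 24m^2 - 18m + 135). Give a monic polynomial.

m^3 + 5m^2 - 9m - 45

By polynomial division,
  m^5 + 17m^4 + 83m^3 + 7m^2 - 828m - 1440 = (m + 15)(m^4 + 2m^3 - 24m^2 - 18m + 135) + (77m^3 + 385m^2 - 693m - 3465)
  m^4 + 2m^3 - 24m^2 - 18m + 135 = ((1/77)m - 3/77)(77m^3 + 385m^2 - 693m - 3465) + (0)
Last nonzero remainder: 77m^3 + 385m^2 - 693m - 3465. Dividing through by 77 gives the monic gcd m^3 + 5m^2 - 9m - 45.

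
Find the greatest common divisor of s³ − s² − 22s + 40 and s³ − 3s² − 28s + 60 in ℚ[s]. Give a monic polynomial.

s² + 3s − 10

Apply the Euclidean algorithm:
  s³ − s² − 22s + 40 = (s³ − 3s² − 28s + 60) + (2s² + 6s − 20)
  s³ − 3s² − 28s + 60 = ((1/2)s − 3)(2s² + 6s − 20) + (0)
Last nonzero remainder: 2s² + 6s − 20. Dividing through by 2 gives the monic gcd s² + 3s − 10.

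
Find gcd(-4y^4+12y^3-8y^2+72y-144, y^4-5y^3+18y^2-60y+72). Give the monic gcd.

y^2-5y+6

Apply the Euclidean algorithm:
  -4y^4+12y^3-8y^2+72y-144 = (-4)(y^4-5y^3+18y^2-60y+72) + (-8y^3+64y^2-168y+144)
  y^4-5y^3+18y^2-60y+72 = (-(1/8)y-3/8)(-8y^3+64y^2-168y+144) + (21y^2-105y+126)
  -8y^3+64y^2-168y+144 = (-(8/21)y+8/7)(21y^2-105y+126) + (0)
Last nonzero remainder: 21y^2-105y+126. Dividing through by 21 gives the monic gcd y^2-5y+6.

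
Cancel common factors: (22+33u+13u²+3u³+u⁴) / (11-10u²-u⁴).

(-2-u)/(-1+u)

Apply the Euclidean algorithm:
  u⁴+3u³+13u²+33u+22 = (-1)(-u⁴-10u²+11) + (3u³+3u²+33u+33)
  -u⁴-10u²+11 = (-(1/3)u+1/3)(3u³+3u²+33u+33) + (0)
Last nonzero remainder: 3u³+3u²+33u+33. Dividing through by 3 gives the monic gcd u³+u²+11u+11.
Cancel u³+u²+11u+11 from numerator and denominator to get the reduced form.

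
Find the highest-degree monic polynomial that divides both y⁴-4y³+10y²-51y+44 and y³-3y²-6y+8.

Euclidean algorithm in ℚ[y]:
  y⁴-4y³+10y²-51y+44 = (y-1)(y³-3y²-6y+8) + (13y²-65y+52)
  y³-3y²-6y+8 = ((1/13)y+2/13)(13y²-65y+52) + (0)
Last nonzero remainder: 13y²-65y+52. Dividing through by 13 gives the monic gcd y²-5y+4.

y²-5y+4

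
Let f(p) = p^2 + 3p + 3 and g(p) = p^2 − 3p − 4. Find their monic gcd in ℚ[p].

1

By polynomial division,
  p^2 + 3p + 3 = (p^2 − 3p − 4) + (6p + 7)
  p^2 − 3p − 4 = ((1/6)p − 25/36)(6p + 7) + (31/36)
  6p + 7 = ((216/31)p + 252/31)(31/36) + (0)
The last nonzero remainder is the constant 31/36, so the polynomials are coprime and gcd = 1.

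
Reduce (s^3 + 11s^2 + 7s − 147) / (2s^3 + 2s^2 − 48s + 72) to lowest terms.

Repeated division with remainder:
  s^3 + 11s^2 + 7s − 147 = (1/2)(2s^3 + 2s^2 − 48s + 72) + (10s^2 + 31s − 183)
  2s^3 + 2s^2 − 48s + 72 = ((1/5)s − 21/50)(10s^2 + 31s − 183) + ((81/50)s − 243/50)
  10s^2 + 31s − 183 = ((500/81)s + 3050/81)((81/50)s − 243/50) + (0)
Last nonzero remainder: (81/50)s − 243/50. Dividing through by 81/50 gives the monic gcd s − 3.
Cancel s − 3 from numerator and denominator to get the reduced form.

(s^2 + 14s + 49)/(2s^2 + 8s − 24)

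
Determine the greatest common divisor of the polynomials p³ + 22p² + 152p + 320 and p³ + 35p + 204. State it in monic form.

By polynomial division,
  p³ + 22p² + 152p + 320 = (p³ + 35p + 204) + (22p² + 117p + 116)
  p³ + 35p + 204 = ((1/22)p − 117/484)(22p² + 117p + 116) + ((28077/484)p + 28077/121)
  22p² + 117p + 116 = ((10648/28077)p + 14036/28077)((28077/484)p + 28077/121) + (0)
Last nonzero remainder: (28077/484)p + 28077/121. Dividing through by 28077/484 gives the monic gcd p + 4.

p + 4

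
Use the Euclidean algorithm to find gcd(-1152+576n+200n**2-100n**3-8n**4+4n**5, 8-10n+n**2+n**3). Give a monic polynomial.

Repeated division with remainder:
  4n**5-8n**4-100n**3+200n**2+576n-1152 = (4n**2-12n-48)(n**3+n**2-10n+8) + (96n**2+192n-768)
  n**3+n**2-10n+8 = ((1/96)n-1/96)(96n**2+192n-768) + (0)
Last nonzero remainder: 96n**2+192n-768. Dividing through by 96 gives the monic gcd n**2+2n-8.

-8+2n+n**2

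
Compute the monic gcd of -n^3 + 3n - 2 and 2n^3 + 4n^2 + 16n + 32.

n + 2

By polynomial division,
  -n^3 + 3n - 2 = (-1/2)(2n^3 + 4n^2 + 16n + 32) + (2n^2 + 11n + 14)
  2n^3 + 4n^2 + 16n + 32 = (n - 7/2)(2n^2 + 11n + 14) + ((81/2)n + 81)
  2n^2 + 11n + 14 = ((4/81)n + 14/81)((81/2)n + 81) + (0)
Last nonzero remainder: (81/2)n + 81. Dividing through by 81/2 gives the monic gcd n + 2.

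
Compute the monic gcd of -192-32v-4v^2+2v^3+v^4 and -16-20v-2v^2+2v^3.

Repeated division with remainder:
  v^4+2v^3-4v^2-32v-192 = ((1/2)v+3/2)(2v^3-2v^2-20v-16) + (9v^2+6v-168)
  2v^3-2v^2-20v-16 = ((2/9)v-10/27)(9v^2+6v-168) + ((176/9)v-704/9)
  9v^2+6v-168 = ((81/176)v+189/88)((176/9)v-704/9) + (0)
Last nonzero remainder: (176/9)v-704/9. Dividing through by 176/9 gives the monic gcd v-4.

-4+v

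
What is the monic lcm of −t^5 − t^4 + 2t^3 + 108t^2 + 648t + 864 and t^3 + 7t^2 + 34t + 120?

By polynomial division,
  −t^5 − t^4 + 2t^3 + 108t^2 + 648t + 864 = (−t^2 + 6t − 6)(t^3 + 7t^2 + 34t + 120) + (66t^2 + 132t + 1584)
  t^3 + 7t^2 + 34t + 120 = ((1/66)t + 5/66)(66t^2 + 132t + 1584) + (0)
Last nonzero remainder: 66t^2 + 132t + 1584. Dividing through by 66 gives the monic gcd t^2 + 2t + 24.
Then lcm(f, g) = f·g / gcd(f, g); expanding and making the result monic gives the answer.

t^6 + 6t^5 + 3t^4 − 118t^3 − 1188t^2 − 4104t − 4320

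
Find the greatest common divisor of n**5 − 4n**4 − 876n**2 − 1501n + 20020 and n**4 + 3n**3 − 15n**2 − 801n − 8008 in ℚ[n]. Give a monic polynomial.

n**3 − 5n**2 + 25n − 1001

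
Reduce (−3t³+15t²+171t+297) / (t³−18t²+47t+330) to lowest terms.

Apply the Euclidean algorithm:
  −3t³+15t²+171t+297 = (−3)(t³−18t²+47t+330) + (−39t²+312t+1287)
  t³−18t²+47t+330 = (−(1/39)t+10/39)(−39t²+312t+1287) + (0)
Last nonzero remainder: −39t²+312t+1287. Dividing through by −39 gives the monic gcd t²−8t−33.
Cancel t²−8t−33 from numerator and denominator to get the reduced form.

(−3t−9)/(t−10)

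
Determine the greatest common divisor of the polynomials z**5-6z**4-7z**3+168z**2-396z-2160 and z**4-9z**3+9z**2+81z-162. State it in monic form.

Apply the Euclidean algorithm:
  z**5-6z**4-7z**3+168z**2-396z-2160 = (z+3)(z**4-9z**3+9z**2+81z-162) + (11z**3+60z**2-477z-1674)
  z**4-9z**3+9z**2+81z-162 = ((1/11)z-159/121)(11z**3+60z**2-477z-1674) + ((15876/121)z**2-(47628/121)z-285768/121)
  11z**3+60z**2-477z-1674 = ((1331/15876)z+3751/5292)((15876/121)z**2-(47628/121)z-285768/121) + (0)
Last nonzero remainder: (15876/121)z**2-(47628/121)z-285768/121. Dividing through by 15876/121 gives the monic gcd z**2-3z-18.

z**2-3z-18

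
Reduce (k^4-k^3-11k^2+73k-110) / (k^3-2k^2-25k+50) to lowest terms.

(k^2-4k+11)/(k-5)

By polynomial division,
  k^4-k^3-11k^2+73k-110 = (k+1)(k^3-2k^2-25k+50) + (16k^2+48k-160)
  k^3-2k^2-25k+50 = ((1/16)k-5/16)(16k^2+48k-160) + (0)
Last nonzero remainder: 16k^2+48k-160. Dividing through by 16 gives the monic gcd k^2+3k-10.
Cancel k^2+3k-10 from numerator and denominator to get the reduced form.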